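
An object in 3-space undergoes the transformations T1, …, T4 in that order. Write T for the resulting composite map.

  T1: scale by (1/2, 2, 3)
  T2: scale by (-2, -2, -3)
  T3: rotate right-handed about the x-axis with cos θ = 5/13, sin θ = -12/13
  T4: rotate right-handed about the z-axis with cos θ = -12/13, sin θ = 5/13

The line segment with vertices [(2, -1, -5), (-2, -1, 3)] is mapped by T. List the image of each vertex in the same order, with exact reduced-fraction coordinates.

T1 scale by (1/2, 2, 3): (2, -1, -5) → (1, -2, -15); (-2, -1, 3) → (-1, -2, 9)
T2 scale by (-2, -2, -3): (1, -2, -15) → (-2, 4, 45); (-1, -2, 9) → (2, 4, -27)
T3 rotate right-handed about the x-axis with cos θ = 5/13, sin θ = -12/13: (-2, 4, 45) → (-2, 560/13, 177/13); (2, 4, -27) → (2, -304/13, -183/13)
T4 rotate right-handed about the z-axis with cos θ = -12/13, sin θ = 5/13: (-2, 560/13, 177/13) → (-2488/169, -6850/169, 177/13); (2, -304/13, -183/13) → (1208/169, 3778/169, -183/13)

image vertices: (-2488/169, -6850/169, 177/13), (1208/169, 3778/169, -183/13)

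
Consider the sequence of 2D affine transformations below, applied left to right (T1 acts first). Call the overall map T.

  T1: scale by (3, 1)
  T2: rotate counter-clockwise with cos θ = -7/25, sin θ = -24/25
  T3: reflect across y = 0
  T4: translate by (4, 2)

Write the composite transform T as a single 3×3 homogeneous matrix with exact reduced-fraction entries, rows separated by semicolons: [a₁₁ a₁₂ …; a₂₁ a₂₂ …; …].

T1 = [3 0 0; 0 1 0; 0 0 1]
T2·T1 = [-21/25 24/25 0; -72/25 -7/25 0; 0 0 1]
T3·…·T1 = [-21/25 24/25 0; 72/25 7/25 0; 0 0 1]
T4·…·T1 = [-21/25 24/25 4; 72/25 7/25 2; 0 0 1]

T = [-21/25 24/25 4; 72/25 7/25 2; 0 0 1]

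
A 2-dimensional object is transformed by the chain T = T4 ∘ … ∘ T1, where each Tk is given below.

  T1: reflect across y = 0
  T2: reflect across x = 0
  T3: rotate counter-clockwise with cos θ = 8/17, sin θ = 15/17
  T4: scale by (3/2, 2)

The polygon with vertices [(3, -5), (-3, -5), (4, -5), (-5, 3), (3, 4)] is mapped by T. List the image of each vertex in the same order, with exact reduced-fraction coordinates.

image vertices: (-297/34, -10/17), (-9/2, 10), (-321/34, -40/17), (15/2, 6), (54/17, -154/17)

T1 reflect across y = 0: (3, -5) → (3, 5); (-3, -5) → (-3, 5); (4, -5) → (4, 5); (-5, 3) → (-5, -3); (3, 4) → (3, -4)
T2 reflect across x = 0: (3, 5) → (-3, 5); (-3, 5) → (3, 5); (4, 5) → (-4, 5); (-5, -3) → (5, -3); (3, -4) → (-3, -4)
T3 rotate counter-clockwise with cos θ = 8/17, sin θ = 15/17: (-3, 5) → (-99/17, -5/17); (3, 5) → (-3, 5); (-4, 5) → (-107/17, -20/17); (5, -3) → (5, 3); (-3, -4) → (36/17, -77/17)
T4 scale by (3/2, 2): (-99/17, -5/17) → (-297/34, -10/17); (-3, 5) → (-9/2, 10); (-107/17, -20/17) → (-321/34, -40/17); (5, 3) → (15/2, 6); (36/17, -77/17) → (54/17, -154/17)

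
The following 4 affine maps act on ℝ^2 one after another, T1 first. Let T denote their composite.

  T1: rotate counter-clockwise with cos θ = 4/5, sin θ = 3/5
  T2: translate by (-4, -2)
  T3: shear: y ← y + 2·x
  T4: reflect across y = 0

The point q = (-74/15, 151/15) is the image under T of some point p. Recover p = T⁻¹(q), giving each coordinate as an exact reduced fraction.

p = (1/3, 2)

T1 = [4/5 -3/5 0; 3/5 4/5 0; 0 0 1]
T2·T1 = [4/5 -3/5 -4; 3/5 4/5 -2; 0 0 1]
T3·…·T1 = [4/5 -3/5 -4; 11/5 -2/5 -10; 0 0 1]
T4·…·T1 = [4/5 -3/5 -4; -11/5 2/5 10; 0 0 1]
det M = -1; M⁻¹ = [-2/5 -3/5 22/5; -11/5 -4/5 -4/5; 0 0 1]
M⁻¹ · (-74/15, 151/15)ᵀ = (1/3, 2)ᵀ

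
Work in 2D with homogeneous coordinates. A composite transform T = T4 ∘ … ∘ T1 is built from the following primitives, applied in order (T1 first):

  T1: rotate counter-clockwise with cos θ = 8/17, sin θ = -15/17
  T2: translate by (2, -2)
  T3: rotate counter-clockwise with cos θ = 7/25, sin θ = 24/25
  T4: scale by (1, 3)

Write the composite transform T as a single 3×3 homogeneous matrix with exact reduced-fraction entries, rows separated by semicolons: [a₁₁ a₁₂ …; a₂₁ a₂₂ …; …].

T = [416/425 -87/425 62/25; 261/425 1248/425 102/25; 0 0 1]

T1 = [8/17 15/17 0; -15/17 8/17 0; 0 0 1]
T2·T1 = [8/17 15/17 2; -15/17 8/17 -2; 0 0 1]
T3·…·T1 = [416/425 -87/425 62/25; 87/425 416/425 34/25; 0 0 1]
T4·…·T1 = [416/425 -87/425 62/25; 261/425 1248/425 102/25; 0 0 1]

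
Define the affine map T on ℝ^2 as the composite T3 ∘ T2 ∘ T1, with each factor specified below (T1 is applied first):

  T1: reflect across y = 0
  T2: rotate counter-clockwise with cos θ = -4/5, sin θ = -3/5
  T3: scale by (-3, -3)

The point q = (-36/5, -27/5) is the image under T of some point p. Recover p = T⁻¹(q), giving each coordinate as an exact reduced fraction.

T1 = [1 0 0; 0 -1 0; 0 0 1]
T2·T1 = [-4/5 -3/5 0; -3/5 4/5 0; 0 0 1]
T3·…·T1 = [12/5 9/5 0; 9/5 -12/5 0; 0 0 1]
det M = -9; M⁻¹ = [4/15 1/5 0; 1/5 -4/15 0; 0 0 1]
M⁻¹ · (-36/5, -27/5)ᵀ = (-3, 0)ᵀ

p = (-3, 0)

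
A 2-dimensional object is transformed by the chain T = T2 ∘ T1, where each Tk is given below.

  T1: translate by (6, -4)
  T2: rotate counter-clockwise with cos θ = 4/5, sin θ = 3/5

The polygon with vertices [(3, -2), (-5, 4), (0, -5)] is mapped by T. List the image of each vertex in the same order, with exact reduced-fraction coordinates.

image vertices: (54/5, 3/5), (4/5, 3/5), (51/5, -18/5)

T1 translate by (6, -4): (3, -2) → (9, -6); (-5, 4) → (1, 0); (0, -5) → (6, -9)
T2 rotate counter-clockwise with cos θ = 4/5, sin θ = 3/5: (9, -6) → (54/5, 3/5); (1, 0) → (4/5, 3/5); (6, -9) → (51/5, -18/5)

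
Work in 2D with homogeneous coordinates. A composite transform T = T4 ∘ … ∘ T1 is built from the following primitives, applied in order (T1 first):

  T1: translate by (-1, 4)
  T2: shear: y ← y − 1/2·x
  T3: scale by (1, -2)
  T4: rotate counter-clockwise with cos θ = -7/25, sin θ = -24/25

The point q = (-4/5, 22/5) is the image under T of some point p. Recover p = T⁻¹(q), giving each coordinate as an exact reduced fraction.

T1 = [1 0 -1; 0 1 4; 0 0 1]
T2·T1 = [1 0 -1; -1/2 1 9/2; 0 0 1]
T3·…·T1 = [1 0 -1; 1 -2 -9; 0 0 1]
T4·…·T1 = [17/25 -48/25 -209/25; -31/25 14/25 87/25; 0 0 1]
det M = -2; M⁻¹ = [-7/25 -24/25 1; -31/50 -17/50 -4; 0 0 1]
M⁻¹ · (-4/5, 22/5)ᵀ = (-3, -5)ᵀ

p = (-3, -5)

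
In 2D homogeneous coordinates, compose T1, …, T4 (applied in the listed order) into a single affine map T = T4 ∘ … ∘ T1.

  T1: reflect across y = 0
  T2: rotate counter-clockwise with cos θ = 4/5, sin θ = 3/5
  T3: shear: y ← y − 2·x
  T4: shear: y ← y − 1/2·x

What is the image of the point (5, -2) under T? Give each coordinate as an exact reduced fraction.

T1 reflect across y = 0: (5, -2) → (5, 2)
T2 rotate counter-clockwise with cos θ = 4/5, sin θ = 3/5: (5, 2) → (14/5, 23/5)
T3 shear: y ← y − 2·x: (14/5, 23/5) → (14/5, -1)
T4 shear: y ← y − 1/2·x: (14/5, -1) → (14/5, -12/5)

T(p) = (14/5, -12/5)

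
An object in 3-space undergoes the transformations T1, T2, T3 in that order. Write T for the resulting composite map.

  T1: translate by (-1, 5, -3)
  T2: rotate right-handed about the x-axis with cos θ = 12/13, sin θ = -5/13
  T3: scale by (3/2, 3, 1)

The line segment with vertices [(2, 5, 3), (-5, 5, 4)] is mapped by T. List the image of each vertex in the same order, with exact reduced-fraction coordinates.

image vertices: (3/2, 360/13, -50/13), (-9, 375/13, -38/13)

T1 translate by (-1, 5, -3): (2, 5, 3) → (1, 10, 0); (-5, 5, 4) → (-6, 10, 1)
T2 rotate right-handed about the x-axis with cos θ = 12/13, sin θ = -5/13: (1, 10, 0) → (1, 120/13, -50/13); (-6, 10, 1) → (-6, 125/13, -38/13)
T3 scale by (3/2, 3, 1): (1, 120/13, -50/13) → (3/2, 360/13, -50/13); (-6, 125/13, -38/13) → (-9, 375/13, -38/13)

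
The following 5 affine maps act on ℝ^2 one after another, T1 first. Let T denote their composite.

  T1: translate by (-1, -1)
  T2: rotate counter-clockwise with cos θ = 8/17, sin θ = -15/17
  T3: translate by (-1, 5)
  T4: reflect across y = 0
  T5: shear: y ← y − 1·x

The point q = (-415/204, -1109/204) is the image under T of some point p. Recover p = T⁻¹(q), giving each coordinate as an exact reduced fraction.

T1 = [1 0 -1; 0 1 -1; 0 0 1]
T2·T1 = [8/17 15/17 -23/17; -15/17 8/17 7/17; 0 0 1]
T3·…·T1 = [8/17 15/17 -40/17; -15/17 8/17 92/17; 0 0 1]
T4·…·T1 = [8/17 15/17 -40/17; 15/17 -8/17 -92/17; 0 0 1]
T5·…·T1 = [8/17 15/17 -40/17; 7/17 -23/17 -52/17; 0 0 1]
det M = -1; M⁻¹ = [23/17 15/17 100/17; 7/17 -8/17 -8/17; 0 0 1]
M⁻¹ · (-415/204, -1109/204)ᵀ = (-5/3, 5/4)ᵀ

p = (-5/3, 5/4)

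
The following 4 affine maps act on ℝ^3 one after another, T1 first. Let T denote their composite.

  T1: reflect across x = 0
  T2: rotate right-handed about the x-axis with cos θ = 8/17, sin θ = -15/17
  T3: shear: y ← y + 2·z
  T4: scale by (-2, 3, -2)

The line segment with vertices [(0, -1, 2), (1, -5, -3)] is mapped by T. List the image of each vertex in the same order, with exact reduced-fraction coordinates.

T1 reflect across x = 0: (0, -1, 2) → (0, -1, 2); (1, -5, -3) → (-1, -5, -3)
T2 rotate right-handed about the x-axis with cos θ = 8/17, sin θ = -15/17: (0, -1, 2) → (0, 22/17, 31/17); (-1, -5, -3) → (-1, -5, 3)
T3 shear: y ← y + 2·z: (0, 22/17, 31/17) → (0, 84/17, 31/17); (-1, -5, 3) → (-1, 1, 3)
T4 scale by (-2, 3, -2): (0, 84/17, 31/17) → (0, 252/17, -62/17); (-1, 1, 3) → (2, 3, -6)

image vertices: (0, 252/17, -62/17), (2, 3, -6)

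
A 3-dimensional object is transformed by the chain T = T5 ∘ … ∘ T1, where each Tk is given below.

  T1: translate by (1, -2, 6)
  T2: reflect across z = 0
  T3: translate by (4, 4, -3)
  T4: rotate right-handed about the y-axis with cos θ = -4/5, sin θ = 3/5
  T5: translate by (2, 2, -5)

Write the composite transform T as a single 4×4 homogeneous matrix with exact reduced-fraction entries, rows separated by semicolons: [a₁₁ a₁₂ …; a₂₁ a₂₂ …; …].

T1 = [1 0 0 1; 0 1 0 -2; 0 0 1 6; 0 0 0 1]
T2·T1 = [1 0 0 1; 0 1 0 -2; 0 0 -1 -6; 0 0 0 1]
T3·…·T1 = [1 0 0 5; 0 1 0 2; 0 0 -1 -9; 0 0 0 1]
T4·…·T1 = [-4/5 0 -3/5 -47/5; 0 1 0 2; -3/5 0 4/5 21/5; 0 0 0 1]
T5·…·T1 = [-4/5 0 -3/5 -37/5; 0 1 0 4; -3/5 0 4/5 -4/5; 0 0 0 1]

T = [-4/5 0 -3/5 -37/5; 0 1 0 4; -3/5 0 4/5 -4/5; 0 0 0 1]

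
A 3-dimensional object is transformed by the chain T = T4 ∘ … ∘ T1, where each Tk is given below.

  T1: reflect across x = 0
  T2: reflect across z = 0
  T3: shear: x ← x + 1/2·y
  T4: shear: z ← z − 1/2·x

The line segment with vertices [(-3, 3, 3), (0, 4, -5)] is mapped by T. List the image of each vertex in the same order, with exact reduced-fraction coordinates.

image vertices: (9/2, 3, -21/4), (2, 4, 4)

T1 reflect across x = 0: (-3, 3, 3) → (3, 3, 3); (0, 4, -5) → (0, 4, -5)
T2 reflect across z = 0: (3, 3, 3) → (3, 3, -3); (0, 4, -5) → (0, 4, 5)
T3 shear: x ← x + 1/2·y: (3, 3, -3) → (9/2, 3, -3); (0, 4, 5) → (2, 4, 5)
T4 shear: z ← z − 1/2·x: (9/2, 3, -3) → (9/2, 3, -21/4); (2, 4, 5) → (2, 4, 4)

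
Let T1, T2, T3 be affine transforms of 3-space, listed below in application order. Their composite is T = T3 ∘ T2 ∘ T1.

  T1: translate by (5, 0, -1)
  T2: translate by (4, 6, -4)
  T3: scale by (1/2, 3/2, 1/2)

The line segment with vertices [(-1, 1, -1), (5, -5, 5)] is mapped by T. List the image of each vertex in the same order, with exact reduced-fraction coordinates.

T1 translate by (5, 0, -1): (-1, 1, -1) → (4, 1, -2); (5, -5, 5) → (10, -5, 4)
T2 translate by (4, 6, -4): (4, 1, -2) → (8, 7, -6); (10, -5, 4) → (14, 1, 0)
T3 scale by (1/2, 3/2, 1/2): (8, 7, -6) → (4, 21/2, -3); (14, 1, 0) → (7, 3/2, 0)

image vertices: (4, 21/2, -3), (7, 3/2, 0)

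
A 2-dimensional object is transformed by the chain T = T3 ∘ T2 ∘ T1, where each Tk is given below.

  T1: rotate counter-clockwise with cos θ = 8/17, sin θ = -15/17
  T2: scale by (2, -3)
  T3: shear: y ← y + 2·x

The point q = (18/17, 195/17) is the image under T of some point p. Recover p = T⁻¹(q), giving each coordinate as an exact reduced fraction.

p = (3, -1)

T1 = [8/17 15/17 0; -15/17 8/17 0; 0 0 1]
T2·T1 = [16/17 30/17 0; 45/17 -24/17 0; 0 0 1]
T3·…·T1 = [16/17 30/17 0; 77/17 36/17 0; 0 0 1]
det M = -6; M⁻¹ = [-6/17 5/17 0; 77/102 -8/51 0; 0 0 1]
M⁻¹ · (18/17, 195/17)ᵀ = (3, -1)ᵀ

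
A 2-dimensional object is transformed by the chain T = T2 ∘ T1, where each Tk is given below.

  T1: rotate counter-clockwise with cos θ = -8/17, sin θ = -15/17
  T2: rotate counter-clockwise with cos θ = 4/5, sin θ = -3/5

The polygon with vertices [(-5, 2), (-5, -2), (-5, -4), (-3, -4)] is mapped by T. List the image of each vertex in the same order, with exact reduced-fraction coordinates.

T1 rotate counter-clockwise with cos θ = -8/17, sin θ = -15/17: (-5, 2) → (70/17, 59/17); (-5, -2) → (10/17, 91/17); (-5, -4) → (-20/17, 107/17); (-3, -4) → (-36/17, 77/17)
T2 rotate counter-clockwise with cos θ = 4/5, sin θ = -3/5: (70/17, 59/17) → (457/85, 26/85); (10/17, 91/17) → (313/85, 334/85); (-20/17, 107/17) → (241/85, 488/85); (-36/17, 77/17) → (87/85, 416/85)

image vertices: (457/85, 26/85), (313/85, 334/85), (241/85, 488/85), (87/85, 416/85)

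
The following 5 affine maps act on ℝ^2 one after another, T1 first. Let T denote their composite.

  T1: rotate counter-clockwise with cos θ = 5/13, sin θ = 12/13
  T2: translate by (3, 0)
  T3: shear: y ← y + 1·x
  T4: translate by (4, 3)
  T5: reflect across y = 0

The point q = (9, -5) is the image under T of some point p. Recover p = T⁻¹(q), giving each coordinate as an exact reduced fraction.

p = (-2, -3)

T1 = [5/13 -12/13 0; 12/13 5/13 0; 0 0 1]
T2·T1 = [5/13 -12/13 3; 12/13 5/13 0; 0 0 1]
T3·…·T1 = [5/13 -12/13 3; 17/13 -7/13 3; 0 0 1]
T4·…·T1 = [5/13 -12/13 7; 17/13 -7/13 6; 0 0 1]
T5·…·T1 = [5/13 -12/13 7; -17/13 7/13 -6; 0 0 1]
det M = -1; M⁻¹ = [-7/13 -12/13 -23/13; -17/13 -5/13 89/13; 0 0 1]
M⁻¹ · (9, -5)ᵀ = (-2, -3)ᵀ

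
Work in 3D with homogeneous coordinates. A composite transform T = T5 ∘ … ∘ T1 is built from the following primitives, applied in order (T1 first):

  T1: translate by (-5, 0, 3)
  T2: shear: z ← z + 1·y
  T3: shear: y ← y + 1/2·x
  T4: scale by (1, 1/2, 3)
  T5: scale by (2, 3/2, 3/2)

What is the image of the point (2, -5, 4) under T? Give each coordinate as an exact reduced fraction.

T(p) = (-6, -39/8, 9)

T1 translate by (-5, 0, 3): (2, -5, 4) → (-3, -5, 7)
T2 shear: z ← z + 1·y: (-3, -5, 7) → (-3, -5, 2)
T3 shear: y ← y + 1/2·x: (-3, -5, 2) → (-3, -13/2, 2)
T4 scale by (1, 1/2, 3): (-3, -13/2, 2) → (-3, -13/4, 6)
T5 scale by (2, 3/2, 3/2): (-3, -13/4, 6) → (-6, -39/8, 9)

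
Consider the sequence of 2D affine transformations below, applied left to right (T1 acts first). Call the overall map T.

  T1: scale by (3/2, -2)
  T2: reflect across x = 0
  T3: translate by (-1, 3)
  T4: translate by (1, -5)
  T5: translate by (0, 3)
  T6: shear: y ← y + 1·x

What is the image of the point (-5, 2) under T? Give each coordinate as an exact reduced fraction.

T1 scale by (3/2, -2): (-5, 2) → (-15/2, -4)
T2 reflect across x = 0: (-15/2, -4) → (15/2, -4)
T3 translate by (-1, 3): (15/2, -4) → (13/2, -1)
T4 translate by (1, -5): (13/2, -1) → (15/2, -6)
T5 translate by (0, 3): (15/2, -6) → (15/2, -3)
T6 shear: y ← y + 1·x: (15/2, -3) → (15/2, 9/2)

T(p) = (15/2, 9/2)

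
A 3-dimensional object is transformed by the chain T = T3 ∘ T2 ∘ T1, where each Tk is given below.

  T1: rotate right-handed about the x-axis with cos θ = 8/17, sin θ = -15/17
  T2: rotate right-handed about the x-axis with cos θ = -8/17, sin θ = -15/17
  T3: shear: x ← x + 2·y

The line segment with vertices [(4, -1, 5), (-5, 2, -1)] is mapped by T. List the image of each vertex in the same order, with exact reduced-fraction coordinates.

image vertices: (6, 1, -5), (-9, -2, 1)

T1 rotate right-handed about the x-axis with cos θ = 8/17, sin θ = -15/17: (4, -1, 5) → (4, 67/17, 55/17); (-5, 2, -1) → (-5, 1/17, -38/17)
T2 rotate right-handed about the x-axis with cos θ = -8/17, sin θ = -15/17: (4, 67/17, 55/17) → (4, 1, -5); (-5, 1/17, -38/17) → (-5, -2, 1)
T3 shear: x ← x + 2·y: (4, 1, -5) → (6, 1, -5); (-5, -2, 1) → (-9, -2, 1)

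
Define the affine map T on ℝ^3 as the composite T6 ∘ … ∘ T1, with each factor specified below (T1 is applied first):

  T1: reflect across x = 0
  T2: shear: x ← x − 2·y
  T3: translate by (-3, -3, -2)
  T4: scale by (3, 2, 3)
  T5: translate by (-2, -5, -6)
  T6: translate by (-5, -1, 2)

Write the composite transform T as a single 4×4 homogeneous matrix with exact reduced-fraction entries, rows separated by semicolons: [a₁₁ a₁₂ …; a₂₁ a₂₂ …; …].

T = [-3 -6 0 -16; 0 2 0 -12; 0 0 3 -10; 0 0 0 1]

T1 = [-1 0 0 0; 0 1 0 0; 0 0 1 0; 0 0 0 1]
T2·T1 = [-1 -2 0 0; 0 1 0 0; 0 0 1 0; 0 0 0 1]
T3·…·T1 = [-1 -2 0 -3; 0 1 0 -3; 0 0 1 -2; 0 0 0 1]
T4·…·T1 = [-3 -6 0 -9; 0 2 0 -6; 0 0 3 -6; 0 0 0 1]
T5·…·T1 = [-3 -6 0 -11; 0 2 0 -11; 0 0 3 -12; 0 0 0 1]
T6·…·T1 = [-3 -6 0 -16; 0 2 0 -12; 0 0 3 -10; 0 0 0 1]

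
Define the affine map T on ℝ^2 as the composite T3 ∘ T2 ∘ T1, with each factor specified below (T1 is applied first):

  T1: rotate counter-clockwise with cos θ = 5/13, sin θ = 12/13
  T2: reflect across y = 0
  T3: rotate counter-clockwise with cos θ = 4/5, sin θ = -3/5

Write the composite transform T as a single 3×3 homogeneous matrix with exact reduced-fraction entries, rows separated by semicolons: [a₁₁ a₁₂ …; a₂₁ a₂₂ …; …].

T = [-16/65 -63/65 0; -63/65 16/65 0; 0 0 1]

T1 = [5/13 -12/13 0; 12/13 5/13 0; 0 0 1]
T2·T1 = [5/13 -12/13 0; -12/13 -5/13 0; 0 0 1]
T3·…·T1 = [-16/65 -63/65 0; -63/65 16/65 0; 0 0 1]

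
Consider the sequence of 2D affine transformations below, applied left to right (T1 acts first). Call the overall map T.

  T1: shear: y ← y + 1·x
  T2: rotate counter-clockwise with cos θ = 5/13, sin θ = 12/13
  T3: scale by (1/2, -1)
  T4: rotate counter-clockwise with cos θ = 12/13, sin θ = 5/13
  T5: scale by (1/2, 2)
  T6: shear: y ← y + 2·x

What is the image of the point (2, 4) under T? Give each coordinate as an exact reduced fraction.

T1 shear: y ← y + 1·x: (2, 4) → (2, 6)
T2 rotate counter-clockwise with cos θ = 5/13, sin θ = 12/13: (2, 6) → (-62/13, 54/13)
T3 scale by (1/2, -1): (-62/13, 54/13) → (-31/13, -54/13)
T4 rotate counter-clockwise with cos θ = 12/13, sin θ = 5/13: (-31/13, -54/13) → (-102/169, -803/169)
T5 scale by (1/2, 2): (-102/169, -803/169) → (-51/169, -1606/169)
T6 shear: y ← y + 2·x: (-51/169, -1606/169) → (-51/169, -1708/169)

T(p) = (-51/169, -1708/169)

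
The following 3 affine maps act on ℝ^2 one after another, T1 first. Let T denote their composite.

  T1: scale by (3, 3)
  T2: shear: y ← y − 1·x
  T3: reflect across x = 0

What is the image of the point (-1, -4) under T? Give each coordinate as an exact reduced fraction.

T(p) = (3, -9)

T1 scale by (3, 3): (-1, -4) → (-3, -12)
T2 shear: y ← y − 1·x: (-3, -12) → (-3, -9)
T3 reflect across x = 0: (-3, -9) → (3, -9)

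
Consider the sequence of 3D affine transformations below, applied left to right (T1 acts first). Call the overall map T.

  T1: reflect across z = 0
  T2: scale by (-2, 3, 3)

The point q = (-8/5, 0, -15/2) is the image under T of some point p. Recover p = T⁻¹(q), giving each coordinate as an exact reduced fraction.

T1 = [1 0 0 0; 0 1 0 0; 0 0 -1 0; 0 0 0 1]
T2·T1 = [-2 0 0 0; 0 3 0 0; 0 0 -3 0; 0 0 0 1]
det M = 18; M⁻¹ = [-1/2 0 0 0; 0 1/3 0 0; 0 0 -1/3 0; 0 0 0 1]
M⁻¹ · (-8/5, 0, -15/2)ᵀ = (4/5, 0, 5/2)ᵀ

p = (4/5, 0, 5/2)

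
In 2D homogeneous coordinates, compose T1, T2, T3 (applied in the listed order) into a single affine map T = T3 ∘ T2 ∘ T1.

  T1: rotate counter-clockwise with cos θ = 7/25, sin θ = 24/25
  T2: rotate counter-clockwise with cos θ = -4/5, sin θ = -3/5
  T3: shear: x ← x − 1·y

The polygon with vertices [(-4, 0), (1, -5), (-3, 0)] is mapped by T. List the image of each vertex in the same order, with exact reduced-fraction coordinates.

image vertices: (-644/125, 468/125), (-204/125, -337/125), (-483/125, 351/125)

T1 rotate counter-clockwise with cos θ = 7/25, sin θ = 24/25: (-4, 0) → (-28/25, -96/25); (1, -5) → (127/25, -11/25); (-3, 0) → (-21/25, -72/25)
T2 rotate counter-clockwise with cos θ = -4/5, sin θ = -3/5: (-28/25, -96/25) → (-176/125, 468/125); (127/25, -11/25) → (-541/125, -337/125); (-21/25, -72/25) → (-132/125, 351/125)
T3 shear: x ← x − 1·y: (-176/125, 468/125) → (-644/125, 468/125); (-541/125, -337/125) → (-204/125, -337/125); (-132/125, 351/125) → (-483/125, 351/125)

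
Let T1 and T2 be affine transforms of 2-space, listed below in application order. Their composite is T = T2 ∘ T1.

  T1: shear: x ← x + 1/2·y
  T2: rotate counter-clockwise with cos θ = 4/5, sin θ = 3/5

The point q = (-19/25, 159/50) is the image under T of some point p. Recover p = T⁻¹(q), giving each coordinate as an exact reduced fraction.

p = (-1/5, 3)

T1 = [1 1/2 0; 0 1 0; 0 0 1]
T2·T1 = [4/5 -1/5 0; 3/5 11/10 0; 0 0 1]
det M = 1; M⁻¹ = [11/10 1/5 0; -3/5 4/5 0; 0 0 1]
M⁻¹ · (-19/25, 159/50)ᵀ = (-1/5, 3)ᵀ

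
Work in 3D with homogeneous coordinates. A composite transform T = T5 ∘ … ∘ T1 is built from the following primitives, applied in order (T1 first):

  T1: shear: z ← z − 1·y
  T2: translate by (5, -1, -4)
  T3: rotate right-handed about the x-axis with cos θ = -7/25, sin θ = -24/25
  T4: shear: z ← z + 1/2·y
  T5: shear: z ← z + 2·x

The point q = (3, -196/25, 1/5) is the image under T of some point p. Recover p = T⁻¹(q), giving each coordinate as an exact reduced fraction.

T1 = [1 0 0 0; 0 1 0 0; 0 -1 1 0; 0 0 0 1]
T2·T1 = [1 0 0 5; 0 1 0 -1; 0 -1 1 -4; 0 0 0 1]
T3·…·T1 = [1 0 0 5; 0 -31/25 24/25 -89/25; 0 -17/25 -7/25 52/25; 0 0 0 1]
T4·…·T1 = [1 0 0 5; 0 -31/25 24/25 -89/25; 0 -13/10 1/5 3/10; 0 0 0 1]
T5·…·T1 = [1 0 0 5; 0 -31/25 24/25 -89/25; 2 -13/10 1/5 103/10; 0 0 0 1]
det M = 1; M⁻¹ = [1 0 0 -5; 48/25 1/5 -24/25 1; 62/25 13/10 -31/25 5; 0 0 0 1]
M⁻¹ · (3, -196/25, 1/5)ᵀ = (-2, 5, 2)ᵀ

p = (-2, 5, 2)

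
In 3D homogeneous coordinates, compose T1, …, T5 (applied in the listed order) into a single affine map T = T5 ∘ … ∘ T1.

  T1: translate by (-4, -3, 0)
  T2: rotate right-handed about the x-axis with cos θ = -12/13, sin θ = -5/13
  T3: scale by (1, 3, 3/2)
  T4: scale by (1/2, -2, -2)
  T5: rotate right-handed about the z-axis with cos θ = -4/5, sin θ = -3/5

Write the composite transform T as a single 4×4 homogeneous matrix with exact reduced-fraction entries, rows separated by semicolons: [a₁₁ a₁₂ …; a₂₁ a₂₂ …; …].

T = [-2/5 216/65 -18/13 -544/65; -3/10 -288/65 24/13 942/65; 0 15/13 36/13 -45/13; 0 0 0 1]

T1 = [1 0 0 -4; 0 1 0 -3; 0 0 1 0; 0 0 0 1]
T2·T1 = [1 0 0 -4; 0 -12/13 5/13 36/13; 0 -5/13 -12/13 15/13; 0 0 0 1]
T3·…·T1 = [1 0 0 -4; 0 -36/13 15/13 108/13; 0 -15/26 -18/13 45/26; 0 0 0 1]
T4·…·T1 = [1/2 0 0 -2; 0 72/13 -30/13 -216/13; 0 15/13 36/13 -45/13; 0 0 0 1]
T5·…·T1 = [-2/5 216/65 -18/13 -544/65; -3/10 -288/65 24/13 942/65; 0 15/13 36/13 -45/13; 0 0 0 1]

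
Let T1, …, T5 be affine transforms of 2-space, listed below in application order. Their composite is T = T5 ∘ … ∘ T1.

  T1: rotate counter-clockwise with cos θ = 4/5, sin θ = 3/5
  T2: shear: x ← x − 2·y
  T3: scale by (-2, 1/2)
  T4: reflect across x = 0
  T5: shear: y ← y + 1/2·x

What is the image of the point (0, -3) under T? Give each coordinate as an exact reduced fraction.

T1 rotate counter-clockwise with cos θ = 4/5, sin θ = 3/5: (0, -3) → (9/5, -12/5)
T2 shear: x ← x − 2·y: (9/5, -12/5) → (33/5, -12/5)
T3 scale by (-2, 1/2): (33/5, -12/5) → (-66/5, -6/5)
T4 reflect across x = 0: (-66/5, -6/5) → (66/5, -6/5)
T5 shear: y ← y + 1/2·x: (66/5, -6/5) → (66/5, 27/5)

T(p) = (66/5, 27/5)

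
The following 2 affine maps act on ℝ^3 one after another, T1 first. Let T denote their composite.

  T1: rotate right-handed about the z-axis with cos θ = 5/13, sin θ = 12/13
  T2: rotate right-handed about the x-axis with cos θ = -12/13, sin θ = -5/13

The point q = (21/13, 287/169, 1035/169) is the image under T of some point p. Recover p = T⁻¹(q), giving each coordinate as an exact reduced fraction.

T1 = [5/13 -12/13 0 0; 12/13 5/13 0 0; 0 0 1 0; 0 0 0 1]
T2·T1 = [5/13 -12/13 0 0; -144/169 -60/169 5/13 0; -60/169 -25/169 -12/13 0; 0 0 0 1]
det M = 1; M⁻¹ = [5/13 -144/169 -60/169 0; -12/13 -60/169 -25/169 0; 0 5/13 -12/13 0; 0 0 0 1]
M⁻¹ · (21/13, 287/169, 1035/169)ᵀ = (-3, -3, -5)ᵀ

p = (-3, -3, -5)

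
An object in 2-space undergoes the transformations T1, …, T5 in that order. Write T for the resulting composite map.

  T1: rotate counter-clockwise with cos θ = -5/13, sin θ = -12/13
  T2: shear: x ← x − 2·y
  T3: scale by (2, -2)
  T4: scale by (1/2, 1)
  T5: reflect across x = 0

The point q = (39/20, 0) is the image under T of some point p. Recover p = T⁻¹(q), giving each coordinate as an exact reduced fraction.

T1 = [-5/13 12/13 0; -12/13 -5/13 0; 0 0 1]
T2·T1 = [19/13 22/13 0; -12/13 -5/13 0; 0 0 1]
T3·…·T1 = [38/13 44/13 0; 24/13 10/13 0; 0 0 1]
T4·…·T1 = [19/13 22/13 0; 24/13 10/13 0; 0 0 1]
T5·…·T1 = [-19/13 -22/13 0; 24/13 10/13 0; 0 0 1]
det M = 2; M⁻¹ = [5/13 11/13 0; -12/13 -19/26 0; 0 0 1]
M⁻¹ · (39/20, 0)ᵀ = (3/4, -9/5)ᵀ

p = (3/4, -9/5)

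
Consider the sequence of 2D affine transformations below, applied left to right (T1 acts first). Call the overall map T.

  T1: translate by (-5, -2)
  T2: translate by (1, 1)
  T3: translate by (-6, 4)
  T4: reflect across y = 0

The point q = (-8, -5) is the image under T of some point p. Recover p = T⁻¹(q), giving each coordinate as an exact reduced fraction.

p = (2, 2)

T1 = [1 0 -5; 0 1 -2; 0 0 1]
T2·T1 = [1 0 -4; 0 1 -1; 0 0 1]
T3·…·T1 = [1 0 -10; 0 1 3; 0 0 1]
T4·…·T1 = [1 0 -10; 0 -1 -3; 0 0 1]
det M = -1; M⁻¹ = [1 0 10; 0 -1 -3; 0 0 1]
M⁻¹ · (-8, -5)ᵀ = (2, 2)ᵀ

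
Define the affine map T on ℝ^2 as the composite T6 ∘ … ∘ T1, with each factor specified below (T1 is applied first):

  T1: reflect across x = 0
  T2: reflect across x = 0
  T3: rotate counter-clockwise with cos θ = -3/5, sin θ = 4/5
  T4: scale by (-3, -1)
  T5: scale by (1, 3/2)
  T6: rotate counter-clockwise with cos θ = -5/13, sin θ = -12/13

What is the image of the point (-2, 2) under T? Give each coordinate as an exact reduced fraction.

T1 reflect across x = 0: (-2, 2) → (2, 2)
T2 reflect across x = 0: (2, 2) → (-2, 2)
T3 rotate counter-clockwise with cos θ = -3/5, sin θ = 4/5: (-2, 2) → (-2/5, -14/5)
T4 scale by (-3, -1): (-2/5, -14/5) → (6/5, 14/5)
T5 scale by (1, 3/2): (6/5, 14/5) → (6/5, 21/5)
T6 rotate counter-clockwise with cos θ = -5/13, sin θ = -12/13: (6/5, 21/5) → (222/65, -177/65)

T(p) = (222/65, -177/65)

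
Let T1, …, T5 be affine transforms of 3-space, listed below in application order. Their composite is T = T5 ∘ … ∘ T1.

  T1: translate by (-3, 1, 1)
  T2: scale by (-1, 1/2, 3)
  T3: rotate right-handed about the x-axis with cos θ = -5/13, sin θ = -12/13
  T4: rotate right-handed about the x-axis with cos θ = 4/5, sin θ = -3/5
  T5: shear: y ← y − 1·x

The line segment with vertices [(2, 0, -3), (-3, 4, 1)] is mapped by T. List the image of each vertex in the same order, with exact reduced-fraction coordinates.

image vertices: (1, -291/65, 639/130), (6, -332/65, -837/130)

T1 translate by (-3, 1, 1): (2, 0, -3) → (-1, 1, -2); (-3, 4, 1) → (-6, 5, 2)
T2 scale by (-1, 1/2, 3): (-1, 1, -2) → (1, 1/2, -6); (-6, 5, 2) → (6, 5/2, 6)
T3 rotate right-handed about the x-axis with cos θ = -5/13, sin θ = -12/13: (1, 1/2, -6) → (1, -149/26, 24/13); (6, 5/2, 6) → (6, 119/26, -60/13)
T4 rotate right-handed about the x-axis with cos θ = 4/5, sin θ = -3/5: (1, -149/26, 24/13) → (1, -226/65, 639/130); (6, 119/26, -60/13) → (6, 58/65, -837/130)
T5 shear: y ← y − 1·x: (1, -226/65, 639/130) → (1, -291/65, 639/130); (6, 58/65, -837/130) → (6, -332/65, -837/130)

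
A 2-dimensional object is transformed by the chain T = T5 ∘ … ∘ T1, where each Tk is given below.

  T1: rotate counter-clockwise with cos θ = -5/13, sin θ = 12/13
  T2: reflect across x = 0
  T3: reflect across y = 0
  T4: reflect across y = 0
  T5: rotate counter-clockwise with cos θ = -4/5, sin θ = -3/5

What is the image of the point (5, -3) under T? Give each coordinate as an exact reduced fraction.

T(p) = (269/65, -267/65)

T1 rotate counter-clockwise with cos θ = -5/13, sin θ = 12/13: (5, -3) → (11/13, 75/13)
T2 reflect across x = 0: (11/13, 75/13) → (-11/13, 75/13)
T3 reflect across y = 0: (-11/13, 75/13) → (-11/13, -75/13)
T4 reflect across y = 0: (-11/13, -75/13) → (-11/13, 75/13)
T5 rotate counter-clockwise with cos θ = -4/5, sin θ = -3/5: (-11/13, 75/13) → (269/65, -267/65)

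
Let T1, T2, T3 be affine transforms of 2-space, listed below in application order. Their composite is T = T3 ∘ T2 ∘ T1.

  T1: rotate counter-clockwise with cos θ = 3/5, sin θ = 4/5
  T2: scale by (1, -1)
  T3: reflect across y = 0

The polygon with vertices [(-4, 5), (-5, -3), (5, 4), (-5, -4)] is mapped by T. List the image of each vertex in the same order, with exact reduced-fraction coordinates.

image vertices: (-32/5, -1/5), (-3/5, -29/5), (-1/5, 32/5), (1/5, -32/5)

T1 rotate counter-clockwise with cos θ = 3/5, sin θ = 4/5: (-4, 5) → (-32/5, -1/5); (-5, -3) → (-3/5, -29/5); (5, 4) → (-1/5, 32/5); (-5, -4) → (1/5, -32/5)
T2 scale by (1, -1): (-32/5, -1/5) → (-32/5, 1/5); (-3/5, -29/5) → (-3/5, 29/5); (-1/5, 32/5) → (-1/5, -32/5); (1/5, -32/5) → (1/5, 32/5)
T3 reflect across y = 0: (-32/5, 1/5) → (-32/5, -1/5); (-3/5, 29/5) → (-3/5, -29/5); (-1/5, -32/5) → (-1/5, 32/5); (1/5, 32/5) → (1/5, -32/5)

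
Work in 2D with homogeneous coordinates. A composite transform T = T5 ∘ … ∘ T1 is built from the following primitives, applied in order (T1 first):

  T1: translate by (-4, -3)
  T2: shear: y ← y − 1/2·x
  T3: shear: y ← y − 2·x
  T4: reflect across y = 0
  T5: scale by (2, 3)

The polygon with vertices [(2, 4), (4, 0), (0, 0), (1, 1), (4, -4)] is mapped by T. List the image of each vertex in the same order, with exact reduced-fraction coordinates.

T1 translate by (-4, -3): (2, 4) → (-2, 1); (4, 0) → (0, -3); (0, 0) → (-4, -3); (1, 1) → (-3, -2); (4, -4) → (0, -7)
T2 shear: y ← y − 1/2·x: (-2, 1) → (-2, 2); (0, -3) → (0, -3); (-4, -3) → (-4, -1); (-3, -2) → (-3, -1/2); (0, -7) → (0, -7)
T3 shear: y ← y − 2·x: (-2, 2) → (-2, 6); (0, -3) → (0, -3); (-4, -1) → (-4, 7); (-3, -1/2) → (-3, 11/2); (0, -7) → (0, -7)
T4 reflect across y = 0: (-2, 6) → (-2, -6); (0, -3) → (0, 3); (-4, 7) → (-4, -7); (-3, 11/2) → (-3, -11/2); (0, -7) → (0, 7)
T5 scale by (2, 3): (-2, -6) → (-4, -18); (0, 3) → (0, 9); (-4, -7) → (-8, -21); (-3, -11/2) → (-6, -33/2); (0, 7) → (0, 21)

image vertices: (-4, -18), (0, 9), (-8, -21), (-6, -33/2), (0, 21)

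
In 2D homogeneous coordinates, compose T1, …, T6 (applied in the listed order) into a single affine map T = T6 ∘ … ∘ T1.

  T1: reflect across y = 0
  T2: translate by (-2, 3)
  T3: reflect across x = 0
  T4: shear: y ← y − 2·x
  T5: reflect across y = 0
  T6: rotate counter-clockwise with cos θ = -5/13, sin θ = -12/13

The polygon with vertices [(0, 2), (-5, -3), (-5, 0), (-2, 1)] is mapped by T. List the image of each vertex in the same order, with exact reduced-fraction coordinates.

image vertices: (2, -3), (61/13, -124/13), (97/13, -139/13), (4, -6)

T1 reflect across y = 0: (0, 2) → (0, -2); (-5, -3) → (-5, 3); (-5, 0) → (-5, 0); (-2, 1) → (-2, -1)
T2 translate by (-2, 3): (0, -2) → (-2, 1); (-5, 3) → (-7, 6); (-5, 0) → (-7, 3); (-2, -1) → (-4, 2)
T3 reflect across x = 0: (-2, 1) → (2, 1); (-7, 6) → (7, 6); (-7, 3) → (7, 3); (-4, 2) → (4, 2)
T4 shear: y ← y − 2·x: (2, 1) → (2, -3); (7, 6) → (7, -8); (7, 3) → (7, -11); (4, 2) → (4, -6)
T5 reflect across y = 0: (2, -3) → (2, 3); (7, -8) → (7, 8); (7, -11) → (7, 11); (4, -6) → (4, 6)
T6 rotate counter-clockwise with cos θ = -5/13, sin θ = -12/13: (2, 3) → (2, -3); (7, 8) → (61/13, -124/13); (7, 11) → (97/13, -139/13); (4, 6) → (4, -6)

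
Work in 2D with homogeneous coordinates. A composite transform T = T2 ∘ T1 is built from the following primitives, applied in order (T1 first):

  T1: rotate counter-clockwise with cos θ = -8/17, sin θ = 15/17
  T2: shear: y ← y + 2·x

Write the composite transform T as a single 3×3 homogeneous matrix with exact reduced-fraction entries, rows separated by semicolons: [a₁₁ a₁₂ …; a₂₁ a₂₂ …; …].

T1 = [-8/17 -15/17 0; 15/17 -8/17 0; 0 0 1]
T2·T1 = [-8/17 -15/17 0; -1/17 -38/17 0; 0 0 1]

T = [-8/17 -15/17 0; -1/17 -38/17 0; 0 0 1]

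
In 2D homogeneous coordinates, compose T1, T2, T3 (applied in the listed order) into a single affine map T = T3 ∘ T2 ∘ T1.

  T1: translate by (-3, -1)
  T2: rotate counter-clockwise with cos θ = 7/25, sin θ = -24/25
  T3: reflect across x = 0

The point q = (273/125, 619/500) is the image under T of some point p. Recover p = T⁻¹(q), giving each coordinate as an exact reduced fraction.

p = (6/5, -3/4)

T1 = [1 0 -3; 0 1 -1; 0 0 1]
T2·T1 = [7/25 24/25 -9/5; -24/25 7/25 13/5; 0 0 1]
T3·…·T1 = [-7/25 -24/25 9/5; -24/25 7/25 13/5; 0 0 1]
det M = -1; M⁻¹ = [-7/25 -24/25 3; -24/25 7/25 1; 0 0 1]
M⁻¹ · (273/125, 619/500)ᵀ = (6/5, -3/4)ᵀ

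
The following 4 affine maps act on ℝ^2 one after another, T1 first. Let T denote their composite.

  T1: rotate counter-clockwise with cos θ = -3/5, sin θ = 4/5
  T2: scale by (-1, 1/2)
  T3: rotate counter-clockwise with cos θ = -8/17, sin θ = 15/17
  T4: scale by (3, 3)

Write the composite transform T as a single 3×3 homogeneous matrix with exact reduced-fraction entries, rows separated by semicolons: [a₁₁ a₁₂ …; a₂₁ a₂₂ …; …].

T = [-162/85 -57/170 0; 87/85 216/85 0; 0 0 1]

T1 = [-3/5 -4/5 0; 4/5 -3/5 0; 0 0 1]
T2·T1 = [3/5 4/5 0; 2/5 -3/10 0; 0 0 1]
T3·…·T1 = [-54/85 -19/170 0; 29/85 72/85 0; 0 0 1]
T4·…·T1 = [-162/85 -57/170 0; 87/85 216/85 0; 0 0 1]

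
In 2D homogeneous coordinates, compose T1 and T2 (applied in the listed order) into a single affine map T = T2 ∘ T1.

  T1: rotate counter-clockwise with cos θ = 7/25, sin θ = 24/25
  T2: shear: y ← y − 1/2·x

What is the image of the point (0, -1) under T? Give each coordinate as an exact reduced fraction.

T(p) = (24/25, -19/25)

T1 rotate counter-clockwise with cos θ = 7/25, sin θ = 24/25: (0, -1) → (24/25, -7/25)
T2 shear: y ← y − 1/2·x: (24/25, -7/25) → (24/25, -19/25)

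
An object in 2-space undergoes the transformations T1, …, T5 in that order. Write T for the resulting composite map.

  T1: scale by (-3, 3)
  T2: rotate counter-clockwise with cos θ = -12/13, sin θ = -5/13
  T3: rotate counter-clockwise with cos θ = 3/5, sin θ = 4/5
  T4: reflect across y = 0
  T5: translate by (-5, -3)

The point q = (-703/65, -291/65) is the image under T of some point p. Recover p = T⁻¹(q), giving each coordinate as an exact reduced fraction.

T1 = [-3 0 0; 0 3 0; 0 0 1]
T2·T1 = [36/13 15/13 0; 15/13 -36/13 0; 0 0 1]
T3·…·T1 = [48/65 189/65 0; 189/65 -48/65 0; 0 0 1]
T4·…·T1 = [48/65 189/65 0; -189/65 48/65 0; 0 0 1]
T5·…·T1 = [48/65 189/65 -5; -189/65 48/65 -3; 0 0 1]
det M = 9; M⁻¹ = [16/195 -21/65 -109/195; 21/65 16/195 121/65; 0 0 1]
M⁻¹ · (-703/65, -291/65)ᵀ = (0, -2)ᵀ

p = (0, -2)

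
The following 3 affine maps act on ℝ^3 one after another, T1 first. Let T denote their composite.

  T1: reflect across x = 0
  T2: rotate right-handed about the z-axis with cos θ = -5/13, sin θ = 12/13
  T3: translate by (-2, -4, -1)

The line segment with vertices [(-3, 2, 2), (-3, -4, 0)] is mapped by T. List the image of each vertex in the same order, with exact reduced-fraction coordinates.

T1 reflect across x = 0: (-3, 2, 2) → (3, 2, 2); (-3, -4, 0) → (3, -4, 0)
T2 rotate right-handed about the z-axis with cos θ = -5/13, sin θ = 12/13: (3, 2, 2) → (-3, 2, 2); (3, -4, 0) → (33/13, 56/13, 0)
T3 translate by (-2, -4, -1): (-3, 2, 2) → (-5, -2, 1); (33/13, 56/13, 0) → (7/13, 4/13, -1)

image vertices: (-5, -2, 1), (7/13, 4/13, -1)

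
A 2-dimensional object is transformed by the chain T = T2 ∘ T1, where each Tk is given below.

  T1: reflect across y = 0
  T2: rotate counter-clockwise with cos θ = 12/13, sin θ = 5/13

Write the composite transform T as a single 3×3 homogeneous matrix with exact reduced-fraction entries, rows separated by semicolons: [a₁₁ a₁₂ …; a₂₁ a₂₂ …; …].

T = [12/13 5/13 0; 5/13 -12/13 0; 0 0 1]

T1 = [1 0 0; 0 -1 0; 0 0 1]
T2·T1 = [12/13 5/13 0; 5/13 -12/13 0; 0 0 1]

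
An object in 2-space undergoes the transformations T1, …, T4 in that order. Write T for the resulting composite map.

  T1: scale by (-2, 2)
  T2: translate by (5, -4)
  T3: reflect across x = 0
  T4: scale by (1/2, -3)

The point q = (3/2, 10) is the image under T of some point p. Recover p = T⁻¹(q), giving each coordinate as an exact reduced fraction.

T1 = [-2 0 0; 0 2 0; 0 0 1]
T2·T1 = [-2 0 5; 0 2 -4; 0 0 1]
T3·…·T1 = [2 0 -5; 0 2 -4; 0 0 1]
T4·…·T1 = [1 0 -5/2; 0 -6 12; 0 0 1]
det M = -6; M⁻¹ = [1 0 5/2; 0 -1/6 2; 0 0 1]
M⁻¹ · (3/2, 10)ᵀ = (4, 1/3)ᵀ

p = (4, 1/3)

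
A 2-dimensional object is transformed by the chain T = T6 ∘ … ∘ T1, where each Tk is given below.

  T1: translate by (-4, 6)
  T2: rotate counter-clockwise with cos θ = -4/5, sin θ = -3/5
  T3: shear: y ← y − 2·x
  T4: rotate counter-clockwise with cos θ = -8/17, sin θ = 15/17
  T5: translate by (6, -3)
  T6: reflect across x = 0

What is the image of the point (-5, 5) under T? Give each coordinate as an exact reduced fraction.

T(p) = (-2283/85, 404/17)

T1 translate by (-4, 6): (-5, 5) → (-9, 11)
T2 rotate counter-clockwise with cos θ = -4/5, sin θ = -3/5: (-9, 11) → (69/5, -17/5)
T3 shear: y ← y − 2·x: (69/5, -17/5) → (69/5, -31)
T4 rotate counter-clockwise with cos θ = -8/17, sin θ = 15/17: (69/5, -31) → (1773/85, 455/17)
T5 translate by (6, -3): (1773/85, 455/17) → (2283/85, 404/17)
T6 reflect across x = 0: (2283/85, 404/17) → (-2283/85, 404/17)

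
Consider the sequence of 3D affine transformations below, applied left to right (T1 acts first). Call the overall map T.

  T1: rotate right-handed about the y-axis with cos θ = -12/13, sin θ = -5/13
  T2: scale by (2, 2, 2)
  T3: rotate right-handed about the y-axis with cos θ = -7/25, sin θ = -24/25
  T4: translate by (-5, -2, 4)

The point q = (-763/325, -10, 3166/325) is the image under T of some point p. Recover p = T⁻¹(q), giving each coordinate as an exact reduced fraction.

p = (-3, -4, 1)

T1 = [-12/13 0 -5/13 0; 0 1 0 0; 5/13 0 -12/13 0; 0 0 0 1]
T2·T1 = [-24/13 0 -10/13 0; 0 2 0 0; 10/13 0 -24/13 0; 0 0 0 1]
T3·…·T1 = [-72/325 0 646/325 0; 0 2 0 0; -646/325 0 -72/325 0; 0 0 0 1]
T4·…·T1 = [-72/325 0 646/325 -5; 0 2 0 -2; -646/325 0 -72/325 4; 0 0 0 1]
det M = 8; M⁻¹ = [-18/325 0 -323/650 556/325; 0 1/2 0 1; 323/650 0 -18/325 1759/650; 0 0 0 1]
M⁻¹ · (-763/325, -10, 3166/325)ᵀ = (-3, -4, 1)ᵀ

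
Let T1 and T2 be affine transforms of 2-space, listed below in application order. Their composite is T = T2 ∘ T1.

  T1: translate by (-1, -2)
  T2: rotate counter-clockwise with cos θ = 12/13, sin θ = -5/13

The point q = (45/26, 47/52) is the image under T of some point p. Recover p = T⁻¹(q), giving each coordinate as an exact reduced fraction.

p = (9/4, 7/2)

T1 = [1 0 -1; 0 1 -2; 0 0 1]
T2·T1 = [12/13 5/13 -22/13; -5/13 12/13 -19/13; 0 0 1]
det M = 1; M⁻¹ = [12/13 -5/13 1; 5/13 12/13 2; 0 0 1]
M⁻¹ · (45/26, 47/52)ᵀ = (9/4, 7/2)ᵀ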